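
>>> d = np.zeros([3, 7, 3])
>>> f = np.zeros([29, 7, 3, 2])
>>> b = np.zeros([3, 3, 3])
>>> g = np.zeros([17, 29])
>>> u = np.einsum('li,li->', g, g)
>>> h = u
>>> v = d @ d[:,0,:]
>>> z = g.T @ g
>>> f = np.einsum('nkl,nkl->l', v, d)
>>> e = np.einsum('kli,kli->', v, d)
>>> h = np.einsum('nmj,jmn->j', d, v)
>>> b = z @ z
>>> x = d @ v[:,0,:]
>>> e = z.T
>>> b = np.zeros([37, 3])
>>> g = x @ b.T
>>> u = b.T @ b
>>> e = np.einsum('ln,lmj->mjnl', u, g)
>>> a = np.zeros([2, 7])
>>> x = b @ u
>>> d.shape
(3, 7, 3)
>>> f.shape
(3,)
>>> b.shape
(37, 3)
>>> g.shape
(3, 7, 37)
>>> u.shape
(3, 3)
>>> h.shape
(3,)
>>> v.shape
(3, 7, 3)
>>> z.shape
(29, 29)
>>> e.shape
(7, 37, 3, 3)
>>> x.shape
(37, 3)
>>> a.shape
(2, 7)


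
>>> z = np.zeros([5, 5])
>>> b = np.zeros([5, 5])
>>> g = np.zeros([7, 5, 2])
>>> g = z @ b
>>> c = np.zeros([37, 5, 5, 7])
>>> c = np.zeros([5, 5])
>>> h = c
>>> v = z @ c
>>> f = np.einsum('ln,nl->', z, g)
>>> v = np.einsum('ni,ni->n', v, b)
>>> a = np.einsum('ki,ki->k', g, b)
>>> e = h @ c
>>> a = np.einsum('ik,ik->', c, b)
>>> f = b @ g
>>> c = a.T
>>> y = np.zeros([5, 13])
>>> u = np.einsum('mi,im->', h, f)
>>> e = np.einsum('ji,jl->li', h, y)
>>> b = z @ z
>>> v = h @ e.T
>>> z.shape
(5, 5)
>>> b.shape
(5, 5)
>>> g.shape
(5, 5)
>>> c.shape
()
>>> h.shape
(5, 5)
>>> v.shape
(5, 13)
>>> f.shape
(5, 5)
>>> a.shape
()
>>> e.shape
(13, 5)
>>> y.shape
(5, 13)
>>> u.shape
()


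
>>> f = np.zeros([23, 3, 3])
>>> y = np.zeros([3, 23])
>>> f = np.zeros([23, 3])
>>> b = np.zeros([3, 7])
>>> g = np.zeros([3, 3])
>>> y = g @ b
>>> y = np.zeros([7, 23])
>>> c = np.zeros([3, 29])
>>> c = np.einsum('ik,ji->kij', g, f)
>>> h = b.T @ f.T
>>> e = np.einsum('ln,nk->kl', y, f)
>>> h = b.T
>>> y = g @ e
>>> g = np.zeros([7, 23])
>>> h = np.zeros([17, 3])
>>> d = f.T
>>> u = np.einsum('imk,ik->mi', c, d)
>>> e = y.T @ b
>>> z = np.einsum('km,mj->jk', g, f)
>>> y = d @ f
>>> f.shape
(23, 3)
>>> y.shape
(3, 3)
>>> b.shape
(3, 7)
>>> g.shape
(7, 23)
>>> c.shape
(3, 3, 23)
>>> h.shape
(17, 3)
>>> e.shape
(7, 7)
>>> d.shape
(3, 23)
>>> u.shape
(3, 3)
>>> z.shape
(3, 7)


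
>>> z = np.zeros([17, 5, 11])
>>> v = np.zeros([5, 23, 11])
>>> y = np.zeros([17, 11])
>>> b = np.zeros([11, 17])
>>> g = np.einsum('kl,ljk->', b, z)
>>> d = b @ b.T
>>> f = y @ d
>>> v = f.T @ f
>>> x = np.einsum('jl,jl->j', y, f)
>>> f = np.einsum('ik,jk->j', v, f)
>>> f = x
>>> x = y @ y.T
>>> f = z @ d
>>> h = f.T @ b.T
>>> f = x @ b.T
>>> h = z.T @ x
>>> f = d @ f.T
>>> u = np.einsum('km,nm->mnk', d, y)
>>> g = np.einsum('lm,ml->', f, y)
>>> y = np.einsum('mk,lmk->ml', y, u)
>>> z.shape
(17, 5, 11)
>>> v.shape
(11, 11)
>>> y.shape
(17, 11)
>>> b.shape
(11, 17)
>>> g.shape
()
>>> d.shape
(11, 11)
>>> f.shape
(11, 17)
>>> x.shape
(17, 17)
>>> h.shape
(11, 5, 17)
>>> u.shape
(11, 17, 11)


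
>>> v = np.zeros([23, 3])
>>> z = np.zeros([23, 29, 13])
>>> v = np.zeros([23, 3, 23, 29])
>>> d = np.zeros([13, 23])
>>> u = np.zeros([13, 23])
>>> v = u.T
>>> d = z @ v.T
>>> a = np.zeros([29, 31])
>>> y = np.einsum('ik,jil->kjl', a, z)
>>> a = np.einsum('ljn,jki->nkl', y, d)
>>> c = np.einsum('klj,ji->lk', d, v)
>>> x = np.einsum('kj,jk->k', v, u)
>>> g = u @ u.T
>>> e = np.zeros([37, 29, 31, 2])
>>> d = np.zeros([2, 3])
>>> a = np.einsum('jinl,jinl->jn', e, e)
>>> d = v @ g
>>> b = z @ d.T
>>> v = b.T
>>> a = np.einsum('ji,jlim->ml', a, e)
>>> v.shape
(23, 29, 23)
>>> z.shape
(23, 29, 13)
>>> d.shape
(23, 13)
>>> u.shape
(13, 23)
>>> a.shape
(2, 29)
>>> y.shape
(31, 23, 13)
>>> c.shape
(29, 23)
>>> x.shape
(23,)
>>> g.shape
(13, 13)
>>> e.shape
(37, 29, 31, 2)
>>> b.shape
(23, 29, 23)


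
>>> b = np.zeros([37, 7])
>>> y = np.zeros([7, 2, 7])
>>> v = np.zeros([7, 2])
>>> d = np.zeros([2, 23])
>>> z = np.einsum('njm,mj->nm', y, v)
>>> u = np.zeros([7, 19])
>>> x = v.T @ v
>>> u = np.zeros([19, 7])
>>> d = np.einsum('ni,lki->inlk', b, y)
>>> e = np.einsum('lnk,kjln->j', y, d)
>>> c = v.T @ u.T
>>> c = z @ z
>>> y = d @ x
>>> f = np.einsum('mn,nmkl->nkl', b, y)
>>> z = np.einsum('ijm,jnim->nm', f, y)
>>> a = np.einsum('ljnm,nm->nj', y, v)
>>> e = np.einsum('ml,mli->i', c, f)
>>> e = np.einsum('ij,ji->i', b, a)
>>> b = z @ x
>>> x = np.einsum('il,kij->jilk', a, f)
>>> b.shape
(37, 2)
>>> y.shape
(7, 37, 7, 2)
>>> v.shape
(7, 2)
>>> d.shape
(7, 37, 7, 2)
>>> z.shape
(37, 2)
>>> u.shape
(19, 7)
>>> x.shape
(2, 7, 37, 7)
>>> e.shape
(37,)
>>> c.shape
(7, 7)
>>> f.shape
(7, 7, 2)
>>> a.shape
(7, 37)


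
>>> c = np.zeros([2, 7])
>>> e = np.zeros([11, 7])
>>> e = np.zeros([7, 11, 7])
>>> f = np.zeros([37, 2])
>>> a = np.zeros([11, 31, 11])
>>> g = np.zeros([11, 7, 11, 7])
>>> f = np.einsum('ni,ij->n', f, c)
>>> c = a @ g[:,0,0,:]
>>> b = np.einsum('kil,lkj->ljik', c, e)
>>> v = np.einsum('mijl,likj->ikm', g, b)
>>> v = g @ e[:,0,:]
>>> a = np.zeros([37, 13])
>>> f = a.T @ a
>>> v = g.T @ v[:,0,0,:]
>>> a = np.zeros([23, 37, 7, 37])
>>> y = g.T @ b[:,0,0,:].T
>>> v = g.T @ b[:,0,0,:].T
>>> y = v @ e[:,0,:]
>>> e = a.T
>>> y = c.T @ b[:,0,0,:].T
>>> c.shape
(11, 31, 7)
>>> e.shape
(37, 7, 37, 23)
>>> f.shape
(13, 13)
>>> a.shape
(23, 37, 7, 37)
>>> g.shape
(11, 7, 11, 7)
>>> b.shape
(7, 7, 31, 11)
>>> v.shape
(7, 11, 7, 7)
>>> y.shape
(7, 31, 7)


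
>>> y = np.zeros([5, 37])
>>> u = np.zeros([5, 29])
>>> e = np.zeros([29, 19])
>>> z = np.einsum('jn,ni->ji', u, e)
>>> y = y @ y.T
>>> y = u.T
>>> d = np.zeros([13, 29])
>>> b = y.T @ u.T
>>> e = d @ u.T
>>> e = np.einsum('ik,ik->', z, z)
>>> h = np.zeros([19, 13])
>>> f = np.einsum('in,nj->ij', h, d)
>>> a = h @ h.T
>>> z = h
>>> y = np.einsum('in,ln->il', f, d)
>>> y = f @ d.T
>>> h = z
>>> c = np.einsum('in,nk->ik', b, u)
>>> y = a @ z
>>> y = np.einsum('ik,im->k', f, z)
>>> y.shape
(29,)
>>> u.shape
(5, 29)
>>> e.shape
()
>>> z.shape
(19, 13)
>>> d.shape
(13, 29)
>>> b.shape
(5, 5)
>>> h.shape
(19, 13)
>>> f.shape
(19, 29)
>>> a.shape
(19, 19)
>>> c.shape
(5, 29)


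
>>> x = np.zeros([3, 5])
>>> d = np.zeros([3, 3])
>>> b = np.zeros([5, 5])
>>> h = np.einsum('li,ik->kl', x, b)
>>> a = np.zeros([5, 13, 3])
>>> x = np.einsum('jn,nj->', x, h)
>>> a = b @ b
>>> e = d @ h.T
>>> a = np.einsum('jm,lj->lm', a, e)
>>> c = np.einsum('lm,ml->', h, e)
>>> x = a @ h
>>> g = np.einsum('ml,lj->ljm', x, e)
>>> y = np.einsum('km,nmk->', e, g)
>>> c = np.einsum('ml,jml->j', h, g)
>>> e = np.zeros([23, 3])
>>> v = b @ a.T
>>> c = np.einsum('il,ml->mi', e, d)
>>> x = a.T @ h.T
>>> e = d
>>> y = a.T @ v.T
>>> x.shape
(5, 5)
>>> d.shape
(3, 3)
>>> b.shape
(5, 5)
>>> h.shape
(5, 3)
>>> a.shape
(3, 5)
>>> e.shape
(3, 3)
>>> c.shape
(3, 23)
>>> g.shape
(3, 5, 3)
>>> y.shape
(5, 5)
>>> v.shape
(5, 3)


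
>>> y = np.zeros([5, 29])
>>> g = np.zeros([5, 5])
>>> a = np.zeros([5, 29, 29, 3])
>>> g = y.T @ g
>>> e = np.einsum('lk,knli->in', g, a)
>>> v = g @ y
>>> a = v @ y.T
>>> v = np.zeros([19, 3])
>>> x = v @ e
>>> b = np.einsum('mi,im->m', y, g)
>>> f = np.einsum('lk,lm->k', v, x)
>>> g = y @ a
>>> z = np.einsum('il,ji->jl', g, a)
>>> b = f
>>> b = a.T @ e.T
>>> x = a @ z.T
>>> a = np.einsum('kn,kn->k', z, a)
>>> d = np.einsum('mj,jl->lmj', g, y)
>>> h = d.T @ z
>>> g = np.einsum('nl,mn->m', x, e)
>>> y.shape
(5, 29)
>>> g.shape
(3,)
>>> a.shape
(29,)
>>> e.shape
(3, 29)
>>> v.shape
(19, 3)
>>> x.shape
(29, 29)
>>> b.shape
(5, 3)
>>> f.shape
(3,)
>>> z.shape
(29, 5)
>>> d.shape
(29, 5, 5)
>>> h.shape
(5, 5, 5)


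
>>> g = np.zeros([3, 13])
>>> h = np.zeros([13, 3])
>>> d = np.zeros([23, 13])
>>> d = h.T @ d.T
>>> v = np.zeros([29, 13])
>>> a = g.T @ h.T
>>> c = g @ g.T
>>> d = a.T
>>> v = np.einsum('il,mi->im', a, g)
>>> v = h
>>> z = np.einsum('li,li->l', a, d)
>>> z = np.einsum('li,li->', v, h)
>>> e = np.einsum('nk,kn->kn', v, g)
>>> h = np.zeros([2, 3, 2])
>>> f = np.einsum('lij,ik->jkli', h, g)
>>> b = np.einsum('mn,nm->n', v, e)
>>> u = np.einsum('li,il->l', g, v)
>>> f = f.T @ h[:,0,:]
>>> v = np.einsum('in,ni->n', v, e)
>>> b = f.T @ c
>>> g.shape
(3, 13)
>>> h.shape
(2, 3, 2)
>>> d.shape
(13, 13)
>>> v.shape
(3,)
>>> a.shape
(13, 13)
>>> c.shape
(3, 3)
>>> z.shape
()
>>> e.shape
(3, 13)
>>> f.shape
(3, 2, 13, 2)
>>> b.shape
(2, 13, 2, 3)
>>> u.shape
(3,)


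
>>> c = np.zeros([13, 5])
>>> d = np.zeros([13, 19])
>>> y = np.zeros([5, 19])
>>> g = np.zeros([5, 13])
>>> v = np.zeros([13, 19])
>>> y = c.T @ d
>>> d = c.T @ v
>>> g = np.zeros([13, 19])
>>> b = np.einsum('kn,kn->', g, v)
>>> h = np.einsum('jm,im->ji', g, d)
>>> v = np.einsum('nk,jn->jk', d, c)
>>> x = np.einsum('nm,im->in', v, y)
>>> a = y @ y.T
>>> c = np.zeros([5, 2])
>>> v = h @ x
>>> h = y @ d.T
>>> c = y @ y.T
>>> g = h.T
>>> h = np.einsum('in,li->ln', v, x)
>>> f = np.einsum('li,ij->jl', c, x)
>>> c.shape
(5, 5)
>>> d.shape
(5, 19)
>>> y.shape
(5, 19)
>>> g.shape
(5, 5)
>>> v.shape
(13, 13)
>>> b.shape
()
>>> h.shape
(5, 13)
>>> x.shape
(5, 13)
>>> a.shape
(5, 5)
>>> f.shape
(13, 5)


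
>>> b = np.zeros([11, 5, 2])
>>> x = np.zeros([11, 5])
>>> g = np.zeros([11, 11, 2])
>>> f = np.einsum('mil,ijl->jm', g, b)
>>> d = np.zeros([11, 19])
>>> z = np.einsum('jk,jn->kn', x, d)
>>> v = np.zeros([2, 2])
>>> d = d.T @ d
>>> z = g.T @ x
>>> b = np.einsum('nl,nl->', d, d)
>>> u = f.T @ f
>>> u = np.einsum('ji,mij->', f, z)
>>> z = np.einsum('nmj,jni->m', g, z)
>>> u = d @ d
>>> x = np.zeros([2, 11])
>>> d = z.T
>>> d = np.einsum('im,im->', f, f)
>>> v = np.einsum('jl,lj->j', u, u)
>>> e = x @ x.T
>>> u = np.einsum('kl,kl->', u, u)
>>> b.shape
()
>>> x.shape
(2, 11)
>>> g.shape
(11, 11, 2)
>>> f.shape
(5, 11)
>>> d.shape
()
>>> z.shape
(11,)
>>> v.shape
(19,)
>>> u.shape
()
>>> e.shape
(2, 2)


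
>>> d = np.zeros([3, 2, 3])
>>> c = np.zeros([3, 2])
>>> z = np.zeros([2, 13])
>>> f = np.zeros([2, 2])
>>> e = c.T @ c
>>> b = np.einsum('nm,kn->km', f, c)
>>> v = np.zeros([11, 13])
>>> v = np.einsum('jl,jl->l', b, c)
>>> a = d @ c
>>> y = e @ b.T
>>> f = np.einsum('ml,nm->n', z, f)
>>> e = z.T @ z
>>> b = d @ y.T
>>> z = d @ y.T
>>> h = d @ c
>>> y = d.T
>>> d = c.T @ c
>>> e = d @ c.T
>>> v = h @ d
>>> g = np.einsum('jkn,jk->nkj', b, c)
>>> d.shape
(2, 2)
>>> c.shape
(3, 2)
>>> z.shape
(3, 2, 2)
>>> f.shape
(2,)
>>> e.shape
(2, 3)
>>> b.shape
(3, 2, 2)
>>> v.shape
(3, 2, 2)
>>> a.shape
(3, 2, 2)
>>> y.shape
(3, 2, 3)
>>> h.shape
(3, 2, 2)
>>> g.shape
(2, 2, 3)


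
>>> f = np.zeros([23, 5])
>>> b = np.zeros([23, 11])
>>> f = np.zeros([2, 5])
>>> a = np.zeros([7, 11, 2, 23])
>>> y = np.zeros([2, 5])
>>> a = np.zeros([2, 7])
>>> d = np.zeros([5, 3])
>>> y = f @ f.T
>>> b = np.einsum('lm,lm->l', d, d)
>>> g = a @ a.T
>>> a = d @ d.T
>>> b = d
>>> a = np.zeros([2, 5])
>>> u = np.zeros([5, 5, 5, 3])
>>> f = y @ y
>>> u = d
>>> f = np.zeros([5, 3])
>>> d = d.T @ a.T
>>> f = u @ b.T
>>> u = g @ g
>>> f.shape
(5, 5)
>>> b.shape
(5, 3)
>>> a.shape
(2, 5)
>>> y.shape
(2, 2)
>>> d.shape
(3, 2)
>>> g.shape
(2, 2)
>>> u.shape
(2, 2)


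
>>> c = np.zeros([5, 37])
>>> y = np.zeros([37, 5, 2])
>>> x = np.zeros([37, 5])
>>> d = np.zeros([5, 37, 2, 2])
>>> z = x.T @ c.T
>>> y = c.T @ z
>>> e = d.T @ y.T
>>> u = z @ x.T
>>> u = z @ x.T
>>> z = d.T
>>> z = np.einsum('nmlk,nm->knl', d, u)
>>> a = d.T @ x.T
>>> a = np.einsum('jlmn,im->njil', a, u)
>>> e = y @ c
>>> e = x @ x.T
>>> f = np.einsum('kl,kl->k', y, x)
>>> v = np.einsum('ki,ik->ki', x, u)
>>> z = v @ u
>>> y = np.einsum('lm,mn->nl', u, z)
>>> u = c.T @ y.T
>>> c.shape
(5, 37)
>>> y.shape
(37, 5)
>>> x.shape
(37, 5)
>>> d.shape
(5, 37, 2, 2)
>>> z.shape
(37, 37)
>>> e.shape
(37, 37)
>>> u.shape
(37, 37)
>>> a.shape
(37, 2, 5, 2)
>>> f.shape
(37,)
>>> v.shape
(37, 5)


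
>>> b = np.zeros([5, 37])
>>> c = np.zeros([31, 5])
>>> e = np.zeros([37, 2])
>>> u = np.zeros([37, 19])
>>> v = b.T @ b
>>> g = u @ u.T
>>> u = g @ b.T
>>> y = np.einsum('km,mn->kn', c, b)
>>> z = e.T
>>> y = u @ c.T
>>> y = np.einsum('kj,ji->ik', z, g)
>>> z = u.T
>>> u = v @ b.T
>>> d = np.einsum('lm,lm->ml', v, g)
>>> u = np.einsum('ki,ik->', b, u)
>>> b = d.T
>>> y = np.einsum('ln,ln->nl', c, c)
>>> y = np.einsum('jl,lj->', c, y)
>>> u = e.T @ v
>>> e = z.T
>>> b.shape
(37, 37)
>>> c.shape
(31, 5)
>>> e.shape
(37, 5)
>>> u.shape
(2, 37)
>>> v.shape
(37, 37)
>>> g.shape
(37, 37)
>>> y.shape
()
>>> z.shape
(5, 37)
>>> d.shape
(37, 37)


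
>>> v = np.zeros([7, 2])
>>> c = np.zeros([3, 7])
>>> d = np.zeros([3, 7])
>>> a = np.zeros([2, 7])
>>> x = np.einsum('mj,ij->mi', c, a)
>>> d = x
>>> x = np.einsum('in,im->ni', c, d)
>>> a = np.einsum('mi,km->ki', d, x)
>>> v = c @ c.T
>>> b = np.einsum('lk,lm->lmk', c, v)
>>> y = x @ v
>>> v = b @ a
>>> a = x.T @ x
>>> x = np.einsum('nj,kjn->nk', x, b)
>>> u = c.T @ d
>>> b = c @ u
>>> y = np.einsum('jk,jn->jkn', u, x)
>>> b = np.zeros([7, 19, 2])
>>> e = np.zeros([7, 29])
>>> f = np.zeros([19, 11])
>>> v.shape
(3, 3, 2)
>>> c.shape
(3, 7)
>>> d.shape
(3, 2)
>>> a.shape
(3, 3)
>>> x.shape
(7, 3)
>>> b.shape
(7, 19, 2)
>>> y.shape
(7, 2, 3)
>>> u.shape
(7, 2)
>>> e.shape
(7, 29)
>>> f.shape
(19, 11)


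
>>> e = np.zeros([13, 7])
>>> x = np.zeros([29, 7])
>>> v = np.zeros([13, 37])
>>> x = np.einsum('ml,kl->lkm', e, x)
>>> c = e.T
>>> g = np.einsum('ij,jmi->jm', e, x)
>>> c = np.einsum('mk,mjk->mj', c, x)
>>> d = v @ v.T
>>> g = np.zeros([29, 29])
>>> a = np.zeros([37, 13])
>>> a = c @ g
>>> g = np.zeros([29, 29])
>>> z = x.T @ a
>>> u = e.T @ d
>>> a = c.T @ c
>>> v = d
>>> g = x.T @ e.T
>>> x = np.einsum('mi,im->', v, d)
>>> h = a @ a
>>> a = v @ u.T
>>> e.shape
(13, 7)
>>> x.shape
()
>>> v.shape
(13, 13)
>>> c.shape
(7, 29)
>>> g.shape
(13, 29, 13)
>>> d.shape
(13, 13)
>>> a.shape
(13, 7)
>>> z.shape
(13, 29, 29)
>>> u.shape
(7, 13)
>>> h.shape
(29, 29)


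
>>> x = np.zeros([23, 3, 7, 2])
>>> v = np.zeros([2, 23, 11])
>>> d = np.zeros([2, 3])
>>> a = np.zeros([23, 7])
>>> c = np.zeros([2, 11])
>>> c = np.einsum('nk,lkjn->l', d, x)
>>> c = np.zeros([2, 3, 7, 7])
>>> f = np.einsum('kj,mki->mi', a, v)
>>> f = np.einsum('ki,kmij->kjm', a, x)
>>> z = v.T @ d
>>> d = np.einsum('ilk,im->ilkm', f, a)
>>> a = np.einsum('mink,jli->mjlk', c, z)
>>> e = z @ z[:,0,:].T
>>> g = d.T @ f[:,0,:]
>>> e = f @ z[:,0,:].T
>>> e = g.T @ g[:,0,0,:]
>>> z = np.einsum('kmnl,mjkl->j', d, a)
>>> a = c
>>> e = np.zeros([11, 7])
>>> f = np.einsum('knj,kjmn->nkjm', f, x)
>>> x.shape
(23, 3, 7, 2)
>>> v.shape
(2, 23, 11)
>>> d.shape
(23, 2, 3, 7)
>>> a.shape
(2, 3, 7, 7)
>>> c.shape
(2, 3, 7, 7)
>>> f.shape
(2, 23, 3, 7)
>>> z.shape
(11,)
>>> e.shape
(11, 7)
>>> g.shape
(7, 3, 2, 3)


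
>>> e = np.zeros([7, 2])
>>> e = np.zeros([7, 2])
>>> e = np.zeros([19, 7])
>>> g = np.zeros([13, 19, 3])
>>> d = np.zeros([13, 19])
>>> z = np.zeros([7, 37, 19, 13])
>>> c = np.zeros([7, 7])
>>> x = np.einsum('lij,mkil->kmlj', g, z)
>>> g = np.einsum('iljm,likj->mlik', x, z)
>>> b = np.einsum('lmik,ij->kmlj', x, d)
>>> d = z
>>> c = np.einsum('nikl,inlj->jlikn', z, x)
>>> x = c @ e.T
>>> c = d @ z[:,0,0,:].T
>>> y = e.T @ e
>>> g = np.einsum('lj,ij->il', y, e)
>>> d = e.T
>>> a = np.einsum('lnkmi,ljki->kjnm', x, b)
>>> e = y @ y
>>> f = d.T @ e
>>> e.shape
(7, 7)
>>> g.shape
(19, 7)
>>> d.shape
(7, 19)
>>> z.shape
(7, 37, 19, 13)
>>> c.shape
(7, 37, 19, 7)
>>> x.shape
(3, 13, 37, 19, 19)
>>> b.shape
(3, 7, 37, 19)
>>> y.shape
(7, 7)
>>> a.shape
(37, 7, 13, 19)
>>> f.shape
(19, 7)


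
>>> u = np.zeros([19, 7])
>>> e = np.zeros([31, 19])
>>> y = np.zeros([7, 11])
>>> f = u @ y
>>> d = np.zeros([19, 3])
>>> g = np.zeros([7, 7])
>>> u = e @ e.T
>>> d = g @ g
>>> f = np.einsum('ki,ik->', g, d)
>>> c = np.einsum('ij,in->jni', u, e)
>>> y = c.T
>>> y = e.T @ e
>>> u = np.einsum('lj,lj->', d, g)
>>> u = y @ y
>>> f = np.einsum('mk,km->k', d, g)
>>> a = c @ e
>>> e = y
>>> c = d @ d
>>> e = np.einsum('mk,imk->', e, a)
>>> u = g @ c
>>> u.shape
(7, 7)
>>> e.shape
()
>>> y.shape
(19, 19)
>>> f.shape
(7,)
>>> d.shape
(7, 7)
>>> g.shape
(7, 7)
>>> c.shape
(7, 7)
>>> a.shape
(31, 19, 19)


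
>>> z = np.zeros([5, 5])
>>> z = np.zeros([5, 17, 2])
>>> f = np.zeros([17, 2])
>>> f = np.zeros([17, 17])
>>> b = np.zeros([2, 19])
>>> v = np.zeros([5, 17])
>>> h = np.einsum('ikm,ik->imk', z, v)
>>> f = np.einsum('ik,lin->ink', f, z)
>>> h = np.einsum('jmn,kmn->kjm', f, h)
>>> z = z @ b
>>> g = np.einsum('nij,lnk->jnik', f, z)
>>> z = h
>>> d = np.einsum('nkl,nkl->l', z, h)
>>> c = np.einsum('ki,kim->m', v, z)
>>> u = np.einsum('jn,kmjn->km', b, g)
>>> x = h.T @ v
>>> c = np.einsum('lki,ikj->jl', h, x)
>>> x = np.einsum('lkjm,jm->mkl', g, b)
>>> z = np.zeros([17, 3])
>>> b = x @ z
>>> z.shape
(17, 3)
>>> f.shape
(17, 2, 17)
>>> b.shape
(19, 17, 3)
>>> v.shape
(5, 17)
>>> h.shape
(5, 17, 2)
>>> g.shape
(17, 17, 2, 19)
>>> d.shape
(2,)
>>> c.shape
(17, 5)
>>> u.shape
(17, 17)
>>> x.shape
(19, 17, 17)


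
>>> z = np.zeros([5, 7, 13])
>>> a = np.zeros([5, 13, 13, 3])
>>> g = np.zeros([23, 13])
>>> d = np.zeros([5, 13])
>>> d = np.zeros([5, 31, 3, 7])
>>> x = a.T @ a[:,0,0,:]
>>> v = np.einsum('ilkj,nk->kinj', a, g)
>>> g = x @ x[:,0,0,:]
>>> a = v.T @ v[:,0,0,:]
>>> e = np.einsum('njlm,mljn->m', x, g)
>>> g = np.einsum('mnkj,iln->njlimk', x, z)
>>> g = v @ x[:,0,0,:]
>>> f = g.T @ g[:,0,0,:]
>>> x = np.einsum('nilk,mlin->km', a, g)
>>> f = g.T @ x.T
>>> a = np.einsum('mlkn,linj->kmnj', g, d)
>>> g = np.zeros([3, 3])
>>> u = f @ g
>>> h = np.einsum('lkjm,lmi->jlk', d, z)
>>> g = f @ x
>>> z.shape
(5, 7, 13)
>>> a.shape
(23, 13, 3, 7)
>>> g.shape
(3, 23, 5, 13)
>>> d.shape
(5, 31, 3, 7)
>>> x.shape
(3, 13)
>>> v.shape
(13, 5, 23, 3)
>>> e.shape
(3,)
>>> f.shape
(3, 23, 5, 3)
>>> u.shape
(3, 23, 5, 3)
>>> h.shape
(3, 5, 31)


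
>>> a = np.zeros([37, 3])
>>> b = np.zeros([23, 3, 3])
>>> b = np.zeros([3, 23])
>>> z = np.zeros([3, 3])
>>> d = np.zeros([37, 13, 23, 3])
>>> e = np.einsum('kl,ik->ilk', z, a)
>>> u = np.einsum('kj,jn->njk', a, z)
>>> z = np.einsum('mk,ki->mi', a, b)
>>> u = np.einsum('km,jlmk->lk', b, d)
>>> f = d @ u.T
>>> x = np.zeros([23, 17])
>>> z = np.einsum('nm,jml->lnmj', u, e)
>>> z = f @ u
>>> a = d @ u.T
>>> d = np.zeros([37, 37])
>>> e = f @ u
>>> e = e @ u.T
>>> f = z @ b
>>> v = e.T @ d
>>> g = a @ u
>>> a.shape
(37, 13, 23, 13)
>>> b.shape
(3, 23)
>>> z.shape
(37, 13, 23, 3)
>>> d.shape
(37, 37)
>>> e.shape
(37, 13, 23, 13)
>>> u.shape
(13, 3)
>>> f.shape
(37, 13, 23, 23)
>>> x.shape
(23, 17)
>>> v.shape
(13, 23, 13, 37)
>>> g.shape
(37, 13, 23, 3)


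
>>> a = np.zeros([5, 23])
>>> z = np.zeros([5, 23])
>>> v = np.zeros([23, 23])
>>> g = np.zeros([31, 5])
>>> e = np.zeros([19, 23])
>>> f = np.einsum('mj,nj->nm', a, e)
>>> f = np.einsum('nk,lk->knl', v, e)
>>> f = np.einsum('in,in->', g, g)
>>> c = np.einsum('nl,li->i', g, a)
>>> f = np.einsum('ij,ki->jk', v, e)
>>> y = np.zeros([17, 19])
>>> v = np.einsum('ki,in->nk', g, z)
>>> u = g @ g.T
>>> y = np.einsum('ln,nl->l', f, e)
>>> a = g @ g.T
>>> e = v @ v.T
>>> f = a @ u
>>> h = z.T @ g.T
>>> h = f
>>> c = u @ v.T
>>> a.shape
(31, 31)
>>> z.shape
(5, 23)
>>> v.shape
(23, 31)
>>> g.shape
(31, 5)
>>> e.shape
(23, 23)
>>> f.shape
(31, 31)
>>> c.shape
(31, 23)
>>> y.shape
(23,)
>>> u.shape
(31, 31)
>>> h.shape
(31, 31)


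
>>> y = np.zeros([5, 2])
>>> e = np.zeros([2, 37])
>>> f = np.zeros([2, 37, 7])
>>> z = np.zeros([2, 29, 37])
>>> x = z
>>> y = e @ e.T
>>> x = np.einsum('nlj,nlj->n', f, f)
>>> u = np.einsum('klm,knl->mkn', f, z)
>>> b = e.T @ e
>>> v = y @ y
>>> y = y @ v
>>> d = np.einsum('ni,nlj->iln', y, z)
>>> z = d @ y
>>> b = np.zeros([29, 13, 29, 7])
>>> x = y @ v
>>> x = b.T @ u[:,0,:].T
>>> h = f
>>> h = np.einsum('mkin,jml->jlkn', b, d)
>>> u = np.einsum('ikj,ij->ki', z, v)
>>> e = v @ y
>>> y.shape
(2, 2)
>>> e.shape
(2, 2)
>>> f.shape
(2, 37, 7)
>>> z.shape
(2, 29, 2)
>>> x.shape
(7, 29, 13, 7)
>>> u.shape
(29, 2)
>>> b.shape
(29, 13, 29, 7)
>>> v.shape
(2, 2)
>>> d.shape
(2, 29, 2)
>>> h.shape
(2, 2, 13, 7)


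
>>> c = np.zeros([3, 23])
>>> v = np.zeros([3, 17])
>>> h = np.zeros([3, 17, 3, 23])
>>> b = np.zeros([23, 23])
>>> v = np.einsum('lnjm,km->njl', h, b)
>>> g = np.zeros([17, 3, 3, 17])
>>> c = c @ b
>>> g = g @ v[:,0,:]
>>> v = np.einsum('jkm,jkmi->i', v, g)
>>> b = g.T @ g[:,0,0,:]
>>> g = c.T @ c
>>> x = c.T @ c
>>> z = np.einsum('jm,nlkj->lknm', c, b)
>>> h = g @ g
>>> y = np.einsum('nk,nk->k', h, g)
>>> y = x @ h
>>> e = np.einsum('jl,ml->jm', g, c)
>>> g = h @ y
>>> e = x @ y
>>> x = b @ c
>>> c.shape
(3, 23)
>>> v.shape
(3,)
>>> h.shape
(23, 23)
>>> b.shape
(3, 3, 3, 3)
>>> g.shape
(23, 23)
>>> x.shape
(3, 3, 3, 23)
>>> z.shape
(3, 3, 3, 23)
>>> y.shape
(23, 23)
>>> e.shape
(23, 23)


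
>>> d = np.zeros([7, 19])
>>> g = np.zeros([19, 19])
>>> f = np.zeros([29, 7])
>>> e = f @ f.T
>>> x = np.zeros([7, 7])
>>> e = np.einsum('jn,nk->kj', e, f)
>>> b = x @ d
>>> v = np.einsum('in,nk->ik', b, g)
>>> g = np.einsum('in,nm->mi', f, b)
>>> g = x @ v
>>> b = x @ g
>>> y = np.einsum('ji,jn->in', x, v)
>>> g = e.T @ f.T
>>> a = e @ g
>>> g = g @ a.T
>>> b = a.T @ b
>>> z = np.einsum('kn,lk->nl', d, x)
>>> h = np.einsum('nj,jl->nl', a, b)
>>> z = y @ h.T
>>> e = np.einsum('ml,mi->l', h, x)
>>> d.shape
(7, 19)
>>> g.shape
(29, 7)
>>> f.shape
(29, 7)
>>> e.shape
(19,)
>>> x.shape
(7, 7)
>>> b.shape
(29, 19)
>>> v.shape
(7, 19)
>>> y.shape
(7, 19)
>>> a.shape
(7, 29)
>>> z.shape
(7, 7)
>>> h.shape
(7, 19)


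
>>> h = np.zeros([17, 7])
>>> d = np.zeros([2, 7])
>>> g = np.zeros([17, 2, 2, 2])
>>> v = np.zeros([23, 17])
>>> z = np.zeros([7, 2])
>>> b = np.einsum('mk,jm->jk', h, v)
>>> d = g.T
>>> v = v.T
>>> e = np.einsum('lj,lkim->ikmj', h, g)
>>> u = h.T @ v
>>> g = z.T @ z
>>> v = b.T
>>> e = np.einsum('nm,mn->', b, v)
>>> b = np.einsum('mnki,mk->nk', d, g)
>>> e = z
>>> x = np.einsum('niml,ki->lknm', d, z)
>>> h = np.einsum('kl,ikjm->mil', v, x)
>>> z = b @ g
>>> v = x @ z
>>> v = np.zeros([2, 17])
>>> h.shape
(2, 17, 23)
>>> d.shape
(2, 2, 2, 17)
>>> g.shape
(2, 2)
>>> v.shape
(2, 17)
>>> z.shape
(2, 2)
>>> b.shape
(2, 2)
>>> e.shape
(7, 2)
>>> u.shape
(7, 23)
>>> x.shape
(17, 7, 2, 2)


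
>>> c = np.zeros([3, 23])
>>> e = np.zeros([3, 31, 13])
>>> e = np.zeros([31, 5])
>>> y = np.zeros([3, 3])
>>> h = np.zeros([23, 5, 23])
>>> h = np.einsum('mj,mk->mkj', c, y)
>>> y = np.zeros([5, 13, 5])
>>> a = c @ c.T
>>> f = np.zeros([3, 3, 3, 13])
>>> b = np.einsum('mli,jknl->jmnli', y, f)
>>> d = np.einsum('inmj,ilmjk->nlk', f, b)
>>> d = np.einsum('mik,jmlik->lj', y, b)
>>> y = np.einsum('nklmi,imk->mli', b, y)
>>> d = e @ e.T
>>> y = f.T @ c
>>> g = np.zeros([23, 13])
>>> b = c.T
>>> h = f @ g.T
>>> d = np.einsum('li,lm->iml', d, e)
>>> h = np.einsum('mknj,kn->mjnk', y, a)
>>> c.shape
(3, 23)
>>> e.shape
(31, 5)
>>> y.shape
(13, 3, 3, 23)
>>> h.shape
(13, 23, 3, 3)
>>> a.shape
(3, 3)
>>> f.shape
(3, 3, 3, 13)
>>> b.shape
(23, 3)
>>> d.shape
(31, 5, 31)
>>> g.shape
(23, 13)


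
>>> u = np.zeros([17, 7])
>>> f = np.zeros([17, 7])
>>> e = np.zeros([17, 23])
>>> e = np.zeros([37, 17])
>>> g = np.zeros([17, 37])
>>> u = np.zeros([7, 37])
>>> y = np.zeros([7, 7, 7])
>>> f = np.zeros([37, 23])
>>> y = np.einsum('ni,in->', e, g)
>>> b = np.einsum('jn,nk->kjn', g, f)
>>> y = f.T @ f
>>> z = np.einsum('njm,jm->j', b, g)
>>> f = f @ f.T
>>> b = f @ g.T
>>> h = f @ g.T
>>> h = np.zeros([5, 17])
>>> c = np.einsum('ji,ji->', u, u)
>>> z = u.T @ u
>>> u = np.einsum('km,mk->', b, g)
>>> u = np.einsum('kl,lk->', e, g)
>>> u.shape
()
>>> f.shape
(37, 37)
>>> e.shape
(37, 17)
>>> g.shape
(17, 37)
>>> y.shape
(23, 23)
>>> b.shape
(37, 17)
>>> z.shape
(37, 37)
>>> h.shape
(5, 17)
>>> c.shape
()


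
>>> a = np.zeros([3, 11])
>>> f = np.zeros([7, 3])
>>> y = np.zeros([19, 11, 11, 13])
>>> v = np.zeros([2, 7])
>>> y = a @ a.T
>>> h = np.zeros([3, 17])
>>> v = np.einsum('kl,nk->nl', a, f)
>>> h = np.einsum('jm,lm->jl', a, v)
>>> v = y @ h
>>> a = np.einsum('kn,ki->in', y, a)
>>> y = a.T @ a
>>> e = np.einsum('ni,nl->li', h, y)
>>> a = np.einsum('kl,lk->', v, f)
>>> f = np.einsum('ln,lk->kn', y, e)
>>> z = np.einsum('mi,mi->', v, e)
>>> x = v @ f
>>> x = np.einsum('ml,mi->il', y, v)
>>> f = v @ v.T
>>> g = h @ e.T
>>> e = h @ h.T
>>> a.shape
()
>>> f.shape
(3, 3)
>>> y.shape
(3, 3)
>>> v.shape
(3, 7)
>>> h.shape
(3, 7)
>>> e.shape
(3, 3)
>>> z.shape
()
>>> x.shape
(7, 3)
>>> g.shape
(3, 3)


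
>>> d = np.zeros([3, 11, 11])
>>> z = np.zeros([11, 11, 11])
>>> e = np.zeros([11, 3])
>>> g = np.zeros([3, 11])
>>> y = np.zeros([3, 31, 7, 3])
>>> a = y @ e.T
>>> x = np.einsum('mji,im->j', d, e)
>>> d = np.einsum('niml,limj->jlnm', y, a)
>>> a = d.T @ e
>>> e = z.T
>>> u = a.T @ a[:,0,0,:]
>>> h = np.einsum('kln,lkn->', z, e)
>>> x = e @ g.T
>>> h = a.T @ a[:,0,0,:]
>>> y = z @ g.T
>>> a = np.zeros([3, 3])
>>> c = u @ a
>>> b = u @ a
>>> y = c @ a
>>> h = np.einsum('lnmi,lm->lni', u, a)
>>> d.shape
(11, 3, 3, 7)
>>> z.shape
(11, 11, 11)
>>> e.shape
(11, 11, 11)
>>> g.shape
(3, 11)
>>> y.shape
(3, 3, 3, 3)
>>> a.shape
(3, 3)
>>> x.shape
(11, 11, 3)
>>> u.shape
(3, 3, 3, 3)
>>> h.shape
(3, 3, 3)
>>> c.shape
(3, 3, 3, 3)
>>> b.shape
(3, 3, 3, 3)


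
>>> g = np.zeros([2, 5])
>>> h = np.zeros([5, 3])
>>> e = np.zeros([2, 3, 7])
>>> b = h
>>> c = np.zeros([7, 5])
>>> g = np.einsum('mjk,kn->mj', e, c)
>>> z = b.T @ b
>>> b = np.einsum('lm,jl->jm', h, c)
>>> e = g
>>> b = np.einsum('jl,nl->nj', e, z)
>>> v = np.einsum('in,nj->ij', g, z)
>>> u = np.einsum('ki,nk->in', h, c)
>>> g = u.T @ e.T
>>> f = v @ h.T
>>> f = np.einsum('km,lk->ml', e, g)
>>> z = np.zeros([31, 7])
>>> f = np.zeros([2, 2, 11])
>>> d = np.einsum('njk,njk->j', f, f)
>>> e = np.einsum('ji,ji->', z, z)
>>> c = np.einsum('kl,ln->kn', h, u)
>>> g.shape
(7, 2)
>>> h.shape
(5, 3)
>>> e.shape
()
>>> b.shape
(3, 2)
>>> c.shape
(5, 7)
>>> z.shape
(31, 7)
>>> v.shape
(2, 3)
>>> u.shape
(3, 7)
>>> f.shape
(2, 2, 11)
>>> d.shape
(2,)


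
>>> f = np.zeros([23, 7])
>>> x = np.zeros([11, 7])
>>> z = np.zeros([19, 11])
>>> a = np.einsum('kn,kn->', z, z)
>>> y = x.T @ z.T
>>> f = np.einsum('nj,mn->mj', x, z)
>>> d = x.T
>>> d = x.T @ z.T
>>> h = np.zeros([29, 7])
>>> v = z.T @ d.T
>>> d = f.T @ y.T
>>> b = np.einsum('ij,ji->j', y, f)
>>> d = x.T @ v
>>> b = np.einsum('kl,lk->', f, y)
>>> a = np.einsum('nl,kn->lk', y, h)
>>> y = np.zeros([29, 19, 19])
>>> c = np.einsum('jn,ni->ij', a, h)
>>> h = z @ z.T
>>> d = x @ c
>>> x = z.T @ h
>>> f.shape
(19, 7)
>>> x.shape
(11, 19)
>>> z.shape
(19, 11)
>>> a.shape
(19, 29)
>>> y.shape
(29, 19, 19)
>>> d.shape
(11, 19)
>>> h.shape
(19, 19)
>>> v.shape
(11, 7)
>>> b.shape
()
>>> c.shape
(7, 19)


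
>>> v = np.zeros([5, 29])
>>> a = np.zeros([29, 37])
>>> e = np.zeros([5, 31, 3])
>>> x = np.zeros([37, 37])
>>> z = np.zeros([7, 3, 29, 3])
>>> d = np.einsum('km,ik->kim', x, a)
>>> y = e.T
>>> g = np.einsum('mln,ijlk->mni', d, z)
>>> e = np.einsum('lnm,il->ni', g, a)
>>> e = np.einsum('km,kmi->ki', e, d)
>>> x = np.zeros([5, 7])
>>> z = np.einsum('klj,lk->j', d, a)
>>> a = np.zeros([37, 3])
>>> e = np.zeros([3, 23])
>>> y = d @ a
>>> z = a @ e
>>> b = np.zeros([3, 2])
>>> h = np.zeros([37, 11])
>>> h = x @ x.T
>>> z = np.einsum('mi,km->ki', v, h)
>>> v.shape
(5, 29)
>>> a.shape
(37, 3)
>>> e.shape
(3, 23)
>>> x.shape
(5, 7)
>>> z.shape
(5, 29)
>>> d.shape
(37, 29, 37)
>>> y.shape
(37, 29, 3)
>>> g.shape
(37, 37, 7)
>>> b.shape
(3, 2)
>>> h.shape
(5, 5)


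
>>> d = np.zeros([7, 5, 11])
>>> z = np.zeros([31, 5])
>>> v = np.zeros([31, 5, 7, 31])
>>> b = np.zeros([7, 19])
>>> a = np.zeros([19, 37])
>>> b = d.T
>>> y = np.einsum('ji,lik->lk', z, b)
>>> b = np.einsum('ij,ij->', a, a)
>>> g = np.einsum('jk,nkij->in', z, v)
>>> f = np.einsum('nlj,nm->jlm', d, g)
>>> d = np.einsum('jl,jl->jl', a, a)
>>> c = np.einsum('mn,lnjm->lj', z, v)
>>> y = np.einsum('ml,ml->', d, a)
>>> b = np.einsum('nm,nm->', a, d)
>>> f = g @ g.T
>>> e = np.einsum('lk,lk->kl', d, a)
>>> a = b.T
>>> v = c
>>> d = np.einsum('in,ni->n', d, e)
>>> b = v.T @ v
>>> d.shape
(37,)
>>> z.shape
(31, 5)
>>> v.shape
(31, 7)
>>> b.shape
(7, 7)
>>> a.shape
()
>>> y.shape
()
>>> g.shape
(7, 31)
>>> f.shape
(7, 7)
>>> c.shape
(31, 7)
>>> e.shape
(37, 19)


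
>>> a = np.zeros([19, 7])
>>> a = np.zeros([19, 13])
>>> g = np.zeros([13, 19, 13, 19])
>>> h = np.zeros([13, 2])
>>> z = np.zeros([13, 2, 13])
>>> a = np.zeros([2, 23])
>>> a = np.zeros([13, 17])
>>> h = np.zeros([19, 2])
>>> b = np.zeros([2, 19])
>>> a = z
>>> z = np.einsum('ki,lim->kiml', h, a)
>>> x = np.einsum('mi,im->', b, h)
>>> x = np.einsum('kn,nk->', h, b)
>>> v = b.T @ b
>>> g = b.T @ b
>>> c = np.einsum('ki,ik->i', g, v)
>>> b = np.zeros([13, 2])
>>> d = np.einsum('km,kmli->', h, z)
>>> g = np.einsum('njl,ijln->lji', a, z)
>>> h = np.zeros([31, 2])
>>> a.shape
(13, 2, 13)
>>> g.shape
(13, 2, 19)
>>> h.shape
(31, 2)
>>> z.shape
(19, 2, 13, 13)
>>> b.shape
(13, 2)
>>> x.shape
()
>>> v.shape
(19, 19)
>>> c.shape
(19,)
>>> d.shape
()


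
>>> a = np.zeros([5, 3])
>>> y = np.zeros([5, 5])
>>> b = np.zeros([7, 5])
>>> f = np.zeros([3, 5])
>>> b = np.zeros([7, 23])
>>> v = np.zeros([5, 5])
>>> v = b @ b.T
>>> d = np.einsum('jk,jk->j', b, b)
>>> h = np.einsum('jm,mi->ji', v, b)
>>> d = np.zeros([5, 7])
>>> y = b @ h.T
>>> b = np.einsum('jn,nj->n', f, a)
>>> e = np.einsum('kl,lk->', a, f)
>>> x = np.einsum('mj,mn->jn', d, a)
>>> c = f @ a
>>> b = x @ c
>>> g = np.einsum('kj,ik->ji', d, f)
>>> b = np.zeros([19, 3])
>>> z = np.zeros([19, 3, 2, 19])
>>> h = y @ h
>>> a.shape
(5, 3)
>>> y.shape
(7, 7)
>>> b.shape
(19, 3)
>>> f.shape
(3, 5)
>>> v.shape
(7, 7)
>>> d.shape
(5, 7)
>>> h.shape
(7, 23)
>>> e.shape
()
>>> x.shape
(7, 3)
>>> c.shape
(3, 3)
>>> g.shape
(7, 3)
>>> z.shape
(19, 3, 2, 19)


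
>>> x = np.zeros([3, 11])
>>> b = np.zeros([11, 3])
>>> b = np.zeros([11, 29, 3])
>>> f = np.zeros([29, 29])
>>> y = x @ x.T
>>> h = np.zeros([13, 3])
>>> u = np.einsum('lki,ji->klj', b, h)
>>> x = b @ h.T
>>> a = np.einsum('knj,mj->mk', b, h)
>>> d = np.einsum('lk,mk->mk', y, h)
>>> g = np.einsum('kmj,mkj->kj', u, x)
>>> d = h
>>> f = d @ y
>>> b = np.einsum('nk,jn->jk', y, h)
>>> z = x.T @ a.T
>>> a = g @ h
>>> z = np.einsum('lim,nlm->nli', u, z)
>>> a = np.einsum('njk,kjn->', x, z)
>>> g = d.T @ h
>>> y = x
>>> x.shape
(11, 29, 13)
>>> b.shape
(13, 3)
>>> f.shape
(13, 3)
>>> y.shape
(11, 29, 13)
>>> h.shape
(13, 3)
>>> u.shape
(29, 11, 13)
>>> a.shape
()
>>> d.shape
(13, 3)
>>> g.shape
(3, 3)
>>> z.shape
(13, 29, 11)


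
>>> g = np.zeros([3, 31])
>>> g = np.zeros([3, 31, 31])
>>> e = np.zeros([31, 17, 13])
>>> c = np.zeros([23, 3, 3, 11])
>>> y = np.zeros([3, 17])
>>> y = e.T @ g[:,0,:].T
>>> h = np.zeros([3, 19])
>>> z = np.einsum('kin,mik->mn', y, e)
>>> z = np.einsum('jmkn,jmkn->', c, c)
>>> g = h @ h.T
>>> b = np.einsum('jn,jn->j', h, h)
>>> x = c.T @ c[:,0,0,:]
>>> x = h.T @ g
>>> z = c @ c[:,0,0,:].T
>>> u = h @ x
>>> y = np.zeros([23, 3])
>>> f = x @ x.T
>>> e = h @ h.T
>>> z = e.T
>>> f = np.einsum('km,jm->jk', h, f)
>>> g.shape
(3, 3)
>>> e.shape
(3, 3)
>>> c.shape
(23, 3, 3, 11)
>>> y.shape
(23, 3)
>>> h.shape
(3, 19)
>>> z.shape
(3, 3)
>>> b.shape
(3,)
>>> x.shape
(19, 3)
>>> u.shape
(3, 3)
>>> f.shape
(19, 3)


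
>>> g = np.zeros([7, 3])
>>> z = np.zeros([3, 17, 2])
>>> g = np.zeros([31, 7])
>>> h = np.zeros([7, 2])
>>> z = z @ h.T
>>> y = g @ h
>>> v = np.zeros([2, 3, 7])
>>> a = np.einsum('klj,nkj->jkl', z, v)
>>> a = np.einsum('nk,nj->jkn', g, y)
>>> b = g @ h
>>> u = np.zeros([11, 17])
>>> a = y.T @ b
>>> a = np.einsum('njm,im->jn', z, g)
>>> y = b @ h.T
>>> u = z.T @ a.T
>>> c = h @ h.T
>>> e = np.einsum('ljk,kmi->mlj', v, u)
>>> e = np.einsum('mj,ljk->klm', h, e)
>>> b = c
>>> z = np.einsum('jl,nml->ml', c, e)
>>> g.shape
(31, 7)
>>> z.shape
(17, 7)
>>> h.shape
(7, 2)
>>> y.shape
(31, 7)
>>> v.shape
(2, 3, 7)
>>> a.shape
(17, 3)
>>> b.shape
(7, 7)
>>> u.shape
(7, 17, 17)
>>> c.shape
(7, 7)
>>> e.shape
(3, 17, 7)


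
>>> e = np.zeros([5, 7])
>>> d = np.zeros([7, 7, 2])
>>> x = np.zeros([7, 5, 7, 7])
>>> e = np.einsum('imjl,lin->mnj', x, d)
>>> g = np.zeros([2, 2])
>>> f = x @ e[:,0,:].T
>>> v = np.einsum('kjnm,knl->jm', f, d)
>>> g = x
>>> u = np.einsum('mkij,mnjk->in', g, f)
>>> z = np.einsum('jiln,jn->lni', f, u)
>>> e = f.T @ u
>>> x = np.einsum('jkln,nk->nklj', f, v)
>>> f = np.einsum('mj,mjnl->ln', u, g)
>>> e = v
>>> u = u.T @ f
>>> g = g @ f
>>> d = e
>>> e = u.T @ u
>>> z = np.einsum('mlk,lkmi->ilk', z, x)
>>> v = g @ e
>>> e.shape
(7, 7)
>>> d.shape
(5, 5)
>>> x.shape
(5, 5, 7, 7)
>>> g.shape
(7, 5, 7, 7)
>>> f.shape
(7, 7)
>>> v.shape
(7, 5, 7, 7)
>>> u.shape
(5, 7)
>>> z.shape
(7, 5, 5)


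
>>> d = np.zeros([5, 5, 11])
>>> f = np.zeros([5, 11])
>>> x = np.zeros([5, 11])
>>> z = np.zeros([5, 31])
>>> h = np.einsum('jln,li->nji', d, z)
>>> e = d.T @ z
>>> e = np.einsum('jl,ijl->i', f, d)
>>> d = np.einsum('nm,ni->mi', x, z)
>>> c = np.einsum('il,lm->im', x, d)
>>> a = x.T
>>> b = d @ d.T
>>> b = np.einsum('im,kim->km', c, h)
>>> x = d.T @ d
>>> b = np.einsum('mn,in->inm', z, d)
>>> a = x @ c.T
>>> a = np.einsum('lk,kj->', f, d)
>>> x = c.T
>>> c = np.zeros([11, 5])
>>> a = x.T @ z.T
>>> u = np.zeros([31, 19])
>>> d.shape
(11, 31)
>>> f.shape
(5, 11)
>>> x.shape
(31, 5)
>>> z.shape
(5, 31)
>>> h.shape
(11, 5, 31)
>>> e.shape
(5,)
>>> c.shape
(11, 5)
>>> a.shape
(5, 5)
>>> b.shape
(11, 31, 5)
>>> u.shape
(31, 19)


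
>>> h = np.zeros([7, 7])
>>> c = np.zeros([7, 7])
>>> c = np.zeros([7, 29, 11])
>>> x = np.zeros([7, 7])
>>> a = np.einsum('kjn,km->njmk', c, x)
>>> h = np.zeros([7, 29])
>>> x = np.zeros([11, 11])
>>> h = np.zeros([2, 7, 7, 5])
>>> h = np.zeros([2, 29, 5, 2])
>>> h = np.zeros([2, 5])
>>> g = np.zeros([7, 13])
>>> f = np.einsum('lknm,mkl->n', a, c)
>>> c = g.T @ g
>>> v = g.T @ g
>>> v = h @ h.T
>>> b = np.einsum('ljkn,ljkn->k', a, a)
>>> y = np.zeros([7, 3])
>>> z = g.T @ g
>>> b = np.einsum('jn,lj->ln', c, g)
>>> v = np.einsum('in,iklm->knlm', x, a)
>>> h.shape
(2, 5)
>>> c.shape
(13, 13)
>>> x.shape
(11, 11)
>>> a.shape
(11, 29, 7, 7)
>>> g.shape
(7, 13)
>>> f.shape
(7,)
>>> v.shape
(29, 11, 7, 7)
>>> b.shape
(7, 13)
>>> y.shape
(7, 3)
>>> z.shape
(13, 13)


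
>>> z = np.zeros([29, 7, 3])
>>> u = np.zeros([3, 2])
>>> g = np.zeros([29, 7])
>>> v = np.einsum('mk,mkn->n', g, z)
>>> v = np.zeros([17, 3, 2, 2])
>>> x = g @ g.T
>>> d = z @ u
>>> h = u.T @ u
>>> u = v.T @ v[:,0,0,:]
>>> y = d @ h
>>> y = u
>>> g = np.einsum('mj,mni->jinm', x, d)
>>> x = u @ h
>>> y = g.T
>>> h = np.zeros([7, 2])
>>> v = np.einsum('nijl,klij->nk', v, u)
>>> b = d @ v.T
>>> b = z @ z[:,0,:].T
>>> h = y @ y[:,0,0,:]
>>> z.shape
(29, 7, 3)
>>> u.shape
(2, 2, 3, 2)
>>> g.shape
(29, 2, 7, 29)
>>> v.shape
(17, 2)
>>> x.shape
(2, 2, 3, 2)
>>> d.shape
(29, 7, 2)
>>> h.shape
(29, 7, 2, 29)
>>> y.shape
(29, 7, 2, 29)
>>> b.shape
(29, 7, 29)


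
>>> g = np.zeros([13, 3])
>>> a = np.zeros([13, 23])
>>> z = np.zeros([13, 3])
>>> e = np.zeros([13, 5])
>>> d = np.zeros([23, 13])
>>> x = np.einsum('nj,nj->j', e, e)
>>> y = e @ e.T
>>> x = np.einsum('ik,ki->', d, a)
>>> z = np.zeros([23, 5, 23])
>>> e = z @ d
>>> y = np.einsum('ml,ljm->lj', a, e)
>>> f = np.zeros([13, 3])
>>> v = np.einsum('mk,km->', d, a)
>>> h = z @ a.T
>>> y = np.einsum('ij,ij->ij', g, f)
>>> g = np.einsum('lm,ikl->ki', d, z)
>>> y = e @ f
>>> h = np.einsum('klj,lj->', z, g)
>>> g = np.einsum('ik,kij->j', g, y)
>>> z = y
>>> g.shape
(3,)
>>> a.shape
(13, 23)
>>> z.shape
(23, 5, 3)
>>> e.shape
(23, 5, 13)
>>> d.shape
(23, 13)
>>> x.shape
()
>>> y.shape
(23, 5, 3)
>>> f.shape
(13, 3)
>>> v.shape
()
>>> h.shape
()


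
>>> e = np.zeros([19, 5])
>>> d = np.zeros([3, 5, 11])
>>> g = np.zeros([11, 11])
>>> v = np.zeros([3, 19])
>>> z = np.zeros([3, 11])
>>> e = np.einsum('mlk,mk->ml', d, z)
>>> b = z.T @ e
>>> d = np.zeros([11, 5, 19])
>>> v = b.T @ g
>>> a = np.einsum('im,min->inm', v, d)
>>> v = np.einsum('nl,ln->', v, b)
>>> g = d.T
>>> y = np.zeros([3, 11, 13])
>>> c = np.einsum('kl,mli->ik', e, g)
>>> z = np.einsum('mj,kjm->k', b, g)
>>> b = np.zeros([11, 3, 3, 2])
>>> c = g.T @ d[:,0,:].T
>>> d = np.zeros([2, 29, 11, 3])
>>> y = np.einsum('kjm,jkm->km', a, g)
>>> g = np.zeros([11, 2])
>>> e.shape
(3, 5)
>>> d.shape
(2, 29, 11, 3)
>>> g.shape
(11, 2)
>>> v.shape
()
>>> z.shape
(19,)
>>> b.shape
(11, 3, 3, 2)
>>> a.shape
(5, 19, 11)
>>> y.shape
(5, 11)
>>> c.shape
(11, 5, 11)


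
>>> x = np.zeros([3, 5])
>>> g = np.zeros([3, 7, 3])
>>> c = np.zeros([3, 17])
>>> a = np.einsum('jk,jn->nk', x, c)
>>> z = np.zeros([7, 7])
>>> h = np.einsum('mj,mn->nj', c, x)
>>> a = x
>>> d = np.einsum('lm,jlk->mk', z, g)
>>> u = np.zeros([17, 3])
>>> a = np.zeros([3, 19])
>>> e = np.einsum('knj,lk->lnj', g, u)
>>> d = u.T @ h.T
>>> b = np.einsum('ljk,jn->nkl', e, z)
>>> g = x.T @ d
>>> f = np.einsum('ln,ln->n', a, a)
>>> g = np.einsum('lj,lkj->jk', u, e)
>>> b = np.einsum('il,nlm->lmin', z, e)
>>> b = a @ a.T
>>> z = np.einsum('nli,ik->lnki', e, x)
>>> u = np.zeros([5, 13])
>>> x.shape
(3, 5)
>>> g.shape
(3, 7)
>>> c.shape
(3, 17)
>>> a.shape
(3, 19)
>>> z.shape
(7, 17, 5, 3)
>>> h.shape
(5, 17)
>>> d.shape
(3, 5)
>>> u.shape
(5, 13)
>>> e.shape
(17, 7, 3)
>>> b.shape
(3, 3)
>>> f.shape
(19,)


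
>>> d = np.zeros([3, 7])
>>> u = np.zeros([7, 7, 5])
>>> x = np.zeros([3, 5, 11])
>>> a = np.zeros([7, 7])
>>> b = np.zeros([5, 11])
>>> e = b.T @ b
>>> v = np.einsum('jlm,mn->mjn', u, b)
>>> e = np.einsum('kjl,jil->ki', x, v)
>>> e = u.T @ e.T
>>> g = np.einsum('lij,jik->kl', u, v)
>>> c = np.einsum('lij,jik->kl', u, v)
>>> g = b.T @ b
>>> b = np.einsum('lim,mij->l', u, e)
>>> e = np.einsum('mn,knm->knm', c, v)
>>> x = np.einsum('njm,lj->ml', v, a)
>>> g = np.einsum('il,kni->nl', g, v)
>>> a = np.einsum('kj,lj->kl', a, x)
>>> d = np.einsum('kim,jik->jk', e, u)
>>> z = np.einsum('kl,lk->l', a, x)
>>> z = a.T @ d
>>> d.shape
(7, 5)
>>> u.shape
(7, 7, 5)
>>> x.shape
(11, 7)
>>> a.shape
(7, 11)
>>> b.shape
(7,)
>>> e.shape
(5, 7, 11)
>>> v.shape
(5, 7, 11)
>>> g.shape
(7, 11)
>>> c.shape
(11, 7)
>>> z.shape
(11, 5)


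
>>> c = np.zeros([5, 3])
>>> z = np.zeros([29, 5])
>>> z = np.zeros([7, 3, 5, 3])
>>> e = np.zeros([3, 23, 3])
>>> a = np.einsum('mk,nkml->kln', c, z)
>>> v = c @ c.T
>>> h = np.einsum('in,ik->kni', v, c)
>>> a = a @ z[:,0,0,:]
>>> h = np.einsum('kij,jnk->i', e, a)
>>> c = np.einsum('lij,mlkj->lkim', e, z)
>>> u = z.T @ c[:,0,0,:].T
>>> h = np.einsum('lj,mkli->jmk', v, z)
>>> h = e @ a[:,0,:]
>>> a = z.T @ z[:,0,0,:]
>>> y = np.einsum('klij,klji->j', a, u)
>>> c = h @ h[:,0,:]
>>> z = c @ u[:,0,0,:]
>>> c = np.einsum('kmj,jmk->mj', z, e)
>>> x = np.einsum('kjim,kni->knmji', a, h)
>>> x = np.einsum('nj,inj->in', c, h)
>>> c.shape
(23, 3)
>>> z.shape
(3, 23, 3)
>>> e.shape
(3, 23, 3)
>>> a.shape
(3, 5, 3, 3)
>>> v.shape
(5, 5)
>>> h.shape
(3, 23, 3)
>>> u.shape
(3, 5, 3, 3)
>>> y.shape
(3,)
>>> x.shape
(3, 23)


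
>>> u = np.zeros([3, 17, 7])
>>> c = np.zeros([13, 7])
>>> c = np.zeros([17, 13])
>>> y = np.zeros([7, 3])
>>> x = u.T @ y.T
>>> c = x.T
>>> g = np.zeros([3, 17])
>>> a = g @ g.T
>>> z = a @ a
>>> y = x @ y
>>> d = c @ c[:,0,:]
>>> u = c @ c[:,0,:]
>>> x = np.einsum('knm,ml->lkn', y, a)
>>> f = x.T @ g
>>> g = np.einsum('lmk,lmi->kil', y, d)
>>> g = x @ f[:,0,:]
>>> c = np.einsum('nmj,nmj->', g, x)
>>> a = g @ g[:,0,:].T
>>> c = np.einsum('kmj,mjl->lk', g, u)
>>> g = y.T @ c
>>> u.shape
(7, 17, 7)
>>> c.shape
(7, 3)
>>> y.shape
(7, 17, 3)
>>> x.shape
(3, 7, 17)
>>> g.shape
(3, 17, 3)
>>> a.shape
(3, 7, 3)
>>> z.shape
(3, 3)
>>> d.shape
(7, 17, 7)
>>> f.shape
(17, 7, 17)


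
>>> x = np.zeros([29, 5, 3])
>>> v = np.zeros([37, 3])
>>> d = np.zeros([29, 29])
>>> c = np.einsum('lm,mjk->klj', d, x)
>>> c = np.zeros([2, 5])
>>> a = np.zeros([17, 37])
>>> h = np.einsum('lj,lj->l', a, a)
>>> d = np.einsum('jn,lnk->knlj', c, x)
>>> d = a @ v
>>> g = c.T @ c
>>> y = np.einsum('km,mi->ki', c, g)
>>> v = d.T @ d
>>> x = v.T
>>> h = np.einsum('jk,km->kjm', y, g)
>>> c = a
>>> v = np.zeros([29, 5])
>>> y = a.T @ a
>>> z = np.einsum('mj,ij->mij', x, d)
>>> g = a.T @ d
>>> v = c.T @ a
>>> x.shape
(3, 3)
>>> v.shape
(37, 37)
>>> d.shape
(17, 3)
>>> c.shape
(17, 37)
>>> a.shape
(17, 37)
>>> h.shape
(5, 2, 5)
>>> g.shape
(37, 3)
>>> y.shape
(37, 37)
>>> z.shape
(3, 17, 3)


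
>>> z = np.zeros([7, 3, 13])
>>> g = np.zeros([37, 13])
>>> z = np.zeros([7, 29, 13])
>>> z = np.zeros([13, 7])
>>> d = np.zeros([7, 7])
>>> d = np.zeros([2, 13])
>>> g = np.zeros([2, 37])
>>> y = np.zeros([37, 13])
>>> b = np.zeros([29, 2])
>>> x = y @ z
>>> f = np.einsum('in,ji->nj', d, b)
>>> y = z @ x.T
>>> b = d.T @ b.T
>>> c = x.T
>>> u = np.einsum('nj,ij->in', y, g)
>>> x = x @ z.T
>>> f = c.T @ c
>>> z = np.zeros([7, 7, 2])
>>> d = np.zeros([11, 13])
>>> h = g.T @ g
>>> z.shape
(7, 7, 2)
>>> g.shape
(2, 37)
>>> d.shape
(11, 13)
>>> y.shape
(13, 37)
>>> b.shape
(13, 29)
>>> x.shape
(37, 13)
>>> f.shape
(37, 37)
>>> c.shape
(7, 37)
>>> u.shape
(2, 13)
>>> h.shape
(37, 37)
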